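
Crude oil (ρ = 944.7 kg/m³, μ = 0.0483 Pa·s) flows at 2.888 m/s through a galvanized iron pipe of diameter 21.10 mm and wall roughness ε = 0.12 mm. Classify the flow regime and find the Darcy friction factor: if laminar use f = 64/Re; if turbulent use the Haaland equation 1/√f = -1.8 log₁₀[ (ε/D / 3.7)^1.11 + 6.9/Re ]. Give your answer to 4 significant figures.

Re = ρVD/μ = 944.7·2.888·0.0211/0.0483 = 1192.
Re < 2300 → laminar, so f = 64/Re = 0.0537 (roughness is irrelevant in laminar flow).

f ≈ 0.05370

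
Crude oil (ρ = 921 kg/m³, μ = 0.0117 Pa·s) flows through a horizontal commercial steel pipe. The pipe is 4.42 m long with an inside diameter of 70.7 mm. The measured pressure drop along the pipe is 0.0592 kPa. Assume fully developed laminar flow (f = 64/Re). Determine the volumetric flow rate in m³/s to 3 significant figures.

Q ≈ 7.02×10^-4 m³/s

For laminar flow, f = 64/Re with Re = ρVD/μ, so Darcy-Weisbach reduces to ΔP = 32μLV/D². Solving for V: V = ΔP·D²/(32μL) = 59.2·(0.0707)²/(32·0.0117·4.42) = 0.1788 m/s.
Check: Re = ρVD/μ = 921·0.1788·0.0707/0.0117 = 995.2 < 2300, so the laminar assumption holds.
Q = V·A = 0.1788·(π/4·0.0707²) = 0.000702 m³/s = 7.02×10^-4 m³/s.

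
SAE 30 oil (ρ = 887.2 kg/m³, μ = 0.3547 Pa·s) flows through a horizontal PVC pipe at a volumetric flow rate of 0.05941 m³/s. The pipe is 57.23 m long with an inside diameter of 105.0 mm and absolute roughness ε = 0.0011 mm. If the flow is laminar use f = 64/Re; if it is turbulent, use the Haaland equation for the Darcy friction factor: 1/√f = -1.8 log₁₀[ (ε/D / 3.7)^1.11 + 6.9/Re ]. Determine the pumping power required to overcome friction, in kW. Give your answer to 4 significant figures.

Cross-sectional area A = πD²/4 = π(0.105)²/4 = 0.008659 m²; mean velocity V = Q/A = 0.05941/0.008659 = 6.861 m/s.
Reynolds number Re = ρVD/μ = 887.2 · 6.861 · 0.105 / 0.355 = 1802.
Re < 2300 → laminar flow, so f = 64/Re = 64/1802 = 0.03552 (the turbulent correlation is not needed).
Darcy-Weisbach: ΔP = f(L/D)(ρV²/2) = 0.03552·(57.23/0.105)·(887.2·6.861²/2) = 0.03552·545·2.088e+04 = 4.042e+05 Pa.
Pumping power P = QΔP = 0.05941·4.042e+05 = 24016 W = 24.02 kW.

P ≈ 24.02 kW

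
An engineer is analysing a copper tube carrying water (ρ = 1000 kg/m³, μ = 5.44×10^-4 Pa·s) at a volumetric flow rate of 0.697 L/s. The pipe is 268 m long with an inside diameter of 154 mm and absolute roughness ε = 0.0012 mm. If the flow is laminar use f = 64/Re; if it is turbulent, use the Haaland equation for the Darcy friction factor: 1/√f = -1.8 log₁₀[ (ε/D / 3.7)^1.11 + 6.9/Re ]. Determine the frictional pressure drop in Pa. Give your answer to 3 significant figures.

ΔP ≈ 37.1 Pa

Q = 0.697 L/s = 0.697/1000 = 0.000697 m³/s.
Cross-sectional area A = πD²/4 = π(0.154)²/4 = 0.01863 m²; mean velocity V = Q/A = 0.000697/0.01863 = 0.03742 m/s.
Reynolds number Re = ρVD/μ = 1000 · 0.03742 · 0.154 / 0.000544 = 1.059e+04.
Re > 4000 → turbulent. Relative roughness ε/D = 1.2e-06/0.154 = 7.79e-06. Haaland: 1/√f = -1.8 log₁₀[(7.79e-06/3.7)^1.11 + 6.9/1.059e+04] = -1.8 log₁₀[5e-07 + 0.000651] = 5.735, so f = 0.03041.
Darcy-Weisbach: ΔP = f(L/D)(ρV²/2) = 0.03041·(268/0.154)·(1000·0.03742²/2) = 0.03041·1740·0.7001 = 37.05 Pa.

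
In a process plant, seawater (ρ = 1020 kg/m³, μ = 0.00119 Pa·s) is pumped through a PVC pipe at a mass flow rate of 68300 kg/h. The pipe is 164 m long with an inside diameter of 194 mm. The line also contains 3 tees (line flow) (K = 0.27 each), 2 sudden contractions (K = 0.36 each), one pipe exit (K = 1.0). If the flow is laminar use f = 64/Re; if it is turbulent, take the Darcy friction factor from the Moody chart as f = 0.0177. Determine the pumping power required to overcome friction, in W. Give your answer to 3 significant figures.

P ≈ 65.7 W

ṁ = 68300 kg/h = 68300/3600 = 18.97 kg/s.
A = πD²/4 = π(0.194)²/4 = 0.02956 m²; mean velocity V = ṁ/(ρA) = 18.97/(1020 · 0.02956) = 0.6293 m/s.
Reynolds number Re = ρVD/μ = 1020 · 0.6293 · 0.194 / 0.00119 = 1.046e+05.
Re > 4000 → turbulent; use the Moody-chart value f = 0.0177.
Total minor-loss coefficient ΣK = 3·0.27 + 2·0.36 + 1·1 = 2.53.
ΔP = [f·L/D + ΣK]·(ρV²/2) = [0.0177·164/0.194 + 2.53]·(1020·0.6293²/2) = [14.96 + 2.53]·201.9 = 3532 Pa.
Q = ṁ/ρ = 18.97/1020 = 0.0186 m³/s.
Pumping power P = QΔP = 0.0186·3532 = 65.71 W = 65.7 W.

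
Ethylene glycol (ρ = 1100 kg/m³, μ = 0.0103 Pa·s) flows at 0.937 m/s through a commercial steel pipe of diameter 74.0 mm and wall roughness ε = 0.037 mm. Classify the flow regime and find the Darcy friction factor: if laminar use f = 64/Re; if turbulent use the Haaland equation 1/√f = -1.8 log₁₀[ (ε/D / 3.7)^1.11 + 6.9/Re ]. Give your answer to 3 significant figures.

f ≈ 0.0341

Re = ρVD/μ = 1100·0.937·0.074/0.0103 = 7405.
Re > 4000 → turbulent. ε/D = 3.7e-05/0.074 = 0.0005; Haaland: 1/√f = -1.8 log₁₀[5.07e-05 + 0.000932] = 5.414, so f = 0.03412.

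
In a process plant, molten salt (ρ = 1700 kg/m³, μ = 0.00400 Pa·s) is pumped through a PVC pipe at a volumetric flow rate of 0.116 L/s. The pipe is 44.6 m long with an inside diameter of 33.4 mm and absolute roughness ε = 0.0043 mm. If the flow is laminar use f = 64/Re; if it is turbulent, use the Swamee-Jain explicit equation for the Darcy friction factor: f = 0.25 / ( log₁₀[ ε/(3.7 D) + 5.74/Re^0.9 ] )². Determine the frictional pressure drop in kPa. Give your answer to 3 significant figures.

Q = 0.116 L/s = 0.116/1000 = 0.000116 m³/s.
Cross-sectional area A = πD²/4 = π(0.0334)²/4 = 0.0008762 m²; mean velocity V = Q/A = 0.000116/0.0008762 = 0.1324 m/s.
Reynolds number Re = ρVD/μ = 1700 · 0.1324 · 0.0334 / 0.004 = 1879.
Re < 2300 → laminar flow, so f = 64/Re = 64/1879 = 0.03405 (the turbulent correlation is not needed).
Darcy-Weisbach: ΔP = f(L/D)(ρV²/2) = 0.03405·(44.6/0.0334)·(1700·0.1324²/2) = 0.03405·1335·14.9 = 677.5 Pa.
ΔP = 677.5 Pa = 0.678 kPa.

ΔP ≈ 0.678 kPa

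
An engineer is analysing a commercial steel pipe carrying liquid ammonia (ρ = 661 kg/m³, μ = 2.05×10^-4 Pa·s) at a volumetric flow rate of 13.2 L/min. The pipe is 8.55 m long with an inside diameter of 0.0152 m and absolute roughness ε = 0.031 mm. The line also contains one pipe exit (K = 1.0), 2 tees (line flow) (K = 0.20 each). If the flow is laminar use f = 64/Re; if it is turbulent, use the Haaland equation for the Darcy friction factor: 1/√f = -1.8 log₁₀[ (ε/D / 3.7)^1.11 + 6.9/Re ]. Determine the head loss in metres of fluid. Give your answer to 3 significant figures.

Q = 13.2 L/min = 13.2/60000 = 0.00022 m³/s.
Cross-sectional area A = πD²/4 = π(0.0152)²/4 = 0.0001815 m²; mean velocity V = Q/A = 0.00022/0.0001815 = 1.212 m/s.
Reynolds number Re = ρVD/μ = 661 · 1.212 · 0.0152 / 0.000205 = 5.942e+04.
Re > 4000 → turbulent. Relative roughness ε/D = 3.1e-05/0.0152 = 0.00204. Haaland: 1/√f = -1.8 log₁₀[(0.00204/3.7)^1.11 + 6.9/5.942e+04] = -1.8 log₁₀[0.000241 + 0.000116] = 6.204, so f = 0.02598.
Total minor-loss coefficient ΣK = 1·1 + 2·0.2 = 1.4.
ΔP = [f·L/D + ΣK]·(ρV²/2) = [0.02598·8.55/0.0152 + 1.4]·(661·1.212²/2) = [14.61 + 1.4]·485.8 = 7780 Pa.
Head loss h_f = ΔP/(ρg) = 7780/(661·9.81) = 1.20 m.

h_f ≈ 1.20 m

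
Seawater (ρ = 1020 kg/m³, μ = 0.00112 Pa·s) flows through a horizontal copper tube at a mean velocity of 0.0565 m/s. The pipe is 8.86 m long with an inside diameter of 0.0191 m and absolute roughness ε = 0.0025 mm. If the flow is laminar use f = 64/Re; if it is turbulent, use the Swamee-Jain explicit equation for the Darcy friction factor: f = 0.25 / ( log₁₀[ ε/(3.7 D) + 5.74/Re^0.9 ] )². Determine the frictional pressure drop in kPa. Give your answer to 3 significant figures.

ΔP ≈ 0.0492 kPa

Reynolds number Re = ρVD/μ = 1020 · 0.0565 · 0.0191 / 0.00112 = 982.8.
Re < 2300 → laminar flow, so f = 64/Re = 64/982.8 = 0.06512 (the turbulent correlation is not needed).
Darcy-Weisbach: ΔP = f(L/D)(ρV²/2) = 0.06512·(8.86/0.0191)·(1020·0.0565²/2) = 0.06512·463.9·1.628 = 49.18 Pa.
ΔP = 49.18 Pa = 0.0492 kPa.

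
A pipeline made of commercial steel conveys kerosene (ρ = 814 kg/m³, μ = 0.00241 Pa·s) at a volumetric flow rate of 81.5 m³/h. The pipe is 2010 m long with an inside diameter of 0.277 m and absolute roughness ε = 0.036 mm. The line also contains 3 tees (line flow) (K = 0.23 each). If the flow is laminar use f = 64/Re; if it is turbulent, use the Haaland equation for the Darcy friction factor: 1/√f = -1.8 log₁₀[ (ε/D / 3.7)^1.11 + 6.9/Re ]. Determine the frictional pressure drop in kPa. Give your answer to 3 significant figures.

ΔP ≈ 9.53 kPa

Q = 81.5 m³/h = 81.5/3600 = 0.02264 m³/s.
Cross-sectional area A = πD²/4 = π(0.277)²/4 = 0.06026 m²; mean velocity V = Q/A = 0.02264/0.06026 = 0.3757 m/s.
Reynolds number Re = ρVD/μ = 814 · 0.3757 · 0.277 / 0.00241 = 3.515e+04.
Re > 4000 → turbulent. Relative roughness ε/D = 3.6e-05/0.277 = 0.00013. Haaland: 1/√f = -1.8 log₁₀[(0.00013/3.7)^1.11 + 6.9/3.515e+04] = -1.8 log₁₀[1.14e-05 + 0.000196] = 6.629, so f = 0.02276.
Total minor-loss coefficient ΣK = 3·0.23 = 0.69.
ΔP = [f·L/D + ΣK]·(ρV²/2) = [0.02276·2010/0.277 + 0.69]·(814·0.3757²/2) = [165.1 + 0.69]·57.44 = 9525 Pa.
ΔP = 9525 Pa = 9.53 kPa.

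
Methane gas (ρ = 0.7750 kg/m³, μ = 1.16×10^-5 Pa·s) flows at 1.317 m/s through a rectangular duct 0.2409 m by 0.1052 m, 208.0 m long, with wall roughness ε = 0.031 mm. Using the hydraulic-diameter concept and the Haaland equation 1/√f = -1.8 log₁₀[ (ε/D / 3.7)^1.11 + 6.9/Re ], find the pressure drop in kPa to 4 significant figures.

ΔP ≈ 0.02780 kPa

Hydraulic diameter D_h = 4A/P = 4·(0.2409·0.1052)/(2·(0.2409+0.1052)) = 0.1014/0.6922 = 0.1464 m.
Re = ρVD_h/μ = 0.775·1.317·0.1464/1.16e-05 = 1.289e+04.
ε/D_h = 3.1e-05/0.1464 = 0.000212; Haaland gives 1/√f = -1.8 log₁₀[1.95e-05+0.000535] = 5.86, so f = 0.02912.
ΔP = f(L/D_h)(ρV²/2) = 0.02912·208/0.1464·0.6721 = 27.8 Pa.
ΔP = 0.02780 kPa.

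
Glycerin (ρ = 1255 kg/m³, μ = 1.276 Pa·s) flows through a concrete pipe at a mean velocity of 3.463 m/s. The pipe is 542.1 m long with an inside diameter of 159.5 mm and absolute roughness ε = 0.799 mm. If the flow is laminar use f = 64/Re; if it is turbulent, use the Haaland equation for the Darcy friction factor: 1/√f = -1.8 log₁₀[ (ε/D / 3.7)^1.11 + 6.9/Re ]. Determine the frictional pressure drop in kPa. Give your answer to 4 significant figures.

ΔP ≈ 3013 kPa

Reynolds number Re = ρVD/μ = 1255 · 3.463 · 0.1595 / 1.28 = 543.3.
Re < 2300 → laminar flow, so f = 64/Re = 64/543.3 = 0.1178 (the turbulent correlation is not needed).
Darcy-Weisbach: ΔP = f(L/D)(ρV²/2) = 0.1178·(542.1/0.1595)·(1255·3.463²/2) = 0.1178·3399·7525 = 3.013e+06 Pa.
ΔP = 3.013e+06 Pa = 3013 kPa.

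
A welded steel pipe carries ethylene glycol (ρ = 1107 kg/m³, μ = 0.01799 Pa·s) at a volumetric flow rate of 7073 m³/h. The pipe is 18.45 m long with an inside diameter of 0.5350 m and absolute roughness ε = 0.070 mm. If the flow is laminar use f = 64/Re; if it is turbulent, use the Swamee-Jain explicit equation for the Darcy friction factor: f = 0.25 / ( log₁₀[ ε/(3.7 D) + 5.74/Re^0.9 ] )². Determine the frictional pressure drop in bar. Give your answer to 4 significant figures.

Q = 7073 m³/h = 7073/3600 = 1.965 m³/s.
Cross-sectional area A = πD²/4 = π(0.535)²/4 = 0.2248 m²; mean velocity V = Q/A = 1.965/0.2248 = 8.74 m/s.
Reynolds number Re = ρVD/μ = 1107 · 8.74 · 0.535 / 0.018 = 2.877e+05.
Re > 4000 → turbulent. Relative roughness ε/D = 7e-05/0.535 = 0.000131. Swamee-Jain: f = 0.25/(log₁₀[0.000131/3.7 + 5.74/2.877e+05^0.9])² = 0.25/(log₁₀[3.54e-05 + 7.01e-05])² = 0.25/(-3.977)² = 0.01581.
Darcy-Weisbach: ΔP = f(L/D)(ρV²/2) = 0.01581·(18.45/0.535)·(1107·8.74²/2) = 0.01581·34.49·4.228e+04 = 2.305e+04 Pa.
ΔP = 2.305e+04 Pa = 0.2305 bar.

ΔP ≈ 0.2305 bar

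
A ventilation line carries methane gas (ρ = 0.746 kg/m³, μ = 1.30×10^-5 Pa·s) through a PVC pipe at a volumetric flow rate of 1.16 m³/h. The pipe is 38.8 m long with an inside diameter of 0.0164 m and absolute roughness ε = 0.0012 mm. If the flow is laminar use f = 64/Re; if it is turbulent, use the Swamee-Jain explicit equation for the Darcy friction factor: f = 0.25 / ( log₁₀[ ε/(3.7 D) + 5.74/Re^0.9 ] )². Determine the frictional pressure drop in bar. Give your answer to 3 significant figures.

Q = 1.16 m³/h = 1.16/3600 = 0.0003222 m³/s.
Cross-sectional area A = πD²/4 = π(0.0164)²/4 = 0.0002112 m²; mean velocity V = Q/A = 0.0003222/0.0002112 = 1.525 m/s.
Reynolds number Re = ρVD/μ = 0.746 · 1.525 · 0.0164 / 1.3e-05 = 1436.
Re < 2300 → laminar flow, so f = 64/Re = 64/1436 = 0.04458 (the turbulent correlation is not needed).
Darcy-Weisbach: ΔP = f(L/D)(ρV²/2) = 0.04458·(38.8/0.0164)·(0.746·1.525²/2) = 0.04458·2366·0.8679 = 91.54 Pa.
ΔP = 91.54 Pa = 9.15×10^-4 bar.

ΔP ≈ 9.15×10^-4 bar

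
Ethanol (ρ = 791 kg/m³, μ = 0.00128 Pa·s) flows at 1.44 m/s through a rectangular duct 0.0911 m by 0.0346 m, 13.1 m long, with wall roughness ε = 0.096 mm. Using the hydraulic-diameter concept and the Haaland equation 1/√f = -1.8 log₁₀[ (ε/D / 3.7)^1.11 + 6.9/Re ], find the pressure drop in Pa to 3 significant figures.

ΔP ≈ 5650 Pa

Hydraulic diameter D_h = 4A/P = 4·(0.0911·0.0346)/(2·(0.0911+0.0346)) = 0.01261/0.2514 = 0.05015 m.
Re = ρVD_h/μ = 791·1.44·0.05015/0.00128 = 4.463e+04.
ε/D_h = 9.6e-05/0.05015 = 0.00191; Haaland gives 1/√f = -1.8 log₁₀[0.000225+0.000155] = 6.157, so f = 0.02638.
ΔP = f(L/D_h)(ρV²/2) = 0.02638·13.1/0.05015·820.1 = 5651 Pa.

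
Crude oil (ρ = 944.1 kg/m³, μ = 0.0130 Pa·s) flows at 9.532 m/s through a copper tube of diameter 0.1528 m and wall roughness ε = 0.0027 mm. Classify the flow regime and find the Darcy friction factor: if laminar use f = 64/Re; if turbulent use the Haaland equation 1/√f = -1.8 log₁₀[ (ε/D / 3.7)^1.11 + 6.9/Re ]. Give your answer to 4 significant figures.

f ≈ 0.01769

Re = ρVD/μ = 944.1·9.532·0.1528/0.013 = 1.058e+05.
Re > 4000 → turbulent. ε/D = 2.7e-06/0.1528 = 1.77e-05; Haaland: 1/√f = -1.8 log₁₀[1.24e-06 + 6.52e-05] = 7.519, so f = 0.01769.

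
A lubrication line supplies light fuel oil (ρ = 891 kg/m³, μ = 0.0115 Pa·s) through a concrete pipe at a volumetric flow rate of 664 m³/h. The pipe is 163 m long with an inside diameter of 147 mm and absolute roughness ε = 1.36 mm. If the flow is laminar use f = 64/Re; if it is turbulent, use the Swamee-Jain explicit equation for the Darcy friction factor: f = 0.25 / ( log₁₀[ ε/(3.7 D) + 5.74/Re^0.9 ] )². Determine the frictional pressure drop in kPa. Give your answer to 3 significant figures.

ΔP ≈ 2200 kPa

Q = 664 m³/h = 664/3600 = 0.1844 m³/s.
Cross-sectional area A = πD²/4 = π(0.147)²/4 = 0.01697 m²; mean velocity V = Q/A = 0.1844/0.01697 = 10.87 m/s.
Reynolds number Re = ρVD/μ = 891 · 10.87 · 0.147 / 0.0115 = 1.238e+05.
Re > 4000 → turbulent. Relative roughness ε/D = 0.00136/0.147 = 0.00925. Swamee-Jain: f = 0.25/(log₁₀[0.00925/3.7 + 5.74/1.238e+05^0.9])² = 0.25/(log₁₀[0.0025 + 0.00015])² = 0.25/(-2.577)² = 0.03765.
Darcy-Weisbach: ΔP = f(L/D)(ρV²/2) = 0.03765·(163/0.147)·(891·10.87²/2) = 0.03765·1109·5.262e+04 = 2.197e+06 Pa.
ΔP = 2.197e+06 Pa = 2200 kPa.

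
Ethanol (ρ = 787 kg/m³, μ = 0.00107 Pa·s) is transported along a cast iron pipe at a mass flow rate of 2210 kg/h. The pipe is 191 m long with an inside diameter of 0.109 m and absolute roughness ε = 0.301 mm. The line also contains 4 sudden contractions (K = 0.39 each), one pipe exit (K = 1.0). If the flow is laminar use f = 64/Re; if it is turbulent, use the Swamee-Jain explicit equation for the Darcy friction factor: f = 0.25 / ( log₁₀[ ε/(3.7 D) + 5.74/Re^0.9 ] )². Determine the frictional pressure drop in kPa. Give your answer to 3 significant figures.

ΔP ≈ 0.192 kPa

ṁ = 2210 kg/h = 2210/3600 = 0.6139 kg/s.
A = πD²/4 = π(0.109)²/4 = 0.009331 m²; mean velocity V = ṁ/(ρA) = 0.6139/(787 · 0.009331) = 0.08359 m/s.
Reynolds number Re = ρVD/μ = 787 · 0.08359 · 0.109 / 0.00107 = 6702.
Re > 4000 → turbulent. Relative roughness ε/D = 0.000301/0.109 = 0.00276. Swamee-Jain: f = 0.25/(log₁₀[0.00276/3.7 + 5.74/6702^0.9])² = 0.25/(log₁₀[0.000746 + 0.00207])² = 0.25/(-2.551)² = 0.03842.
Total minor-loss coefficient ΣK = 4·0.39 + 1·1 = 2.56.
ΔP = [f·L/D + ΣK]·(ρV²/2) = [0.03842·191/0.109 + 2.56]·(787·0.08359²/2) = [67.33 + 2.56]·2.75 = 192.2 Pa.
ΔP = 192.2 Pa = 0.192 kPa.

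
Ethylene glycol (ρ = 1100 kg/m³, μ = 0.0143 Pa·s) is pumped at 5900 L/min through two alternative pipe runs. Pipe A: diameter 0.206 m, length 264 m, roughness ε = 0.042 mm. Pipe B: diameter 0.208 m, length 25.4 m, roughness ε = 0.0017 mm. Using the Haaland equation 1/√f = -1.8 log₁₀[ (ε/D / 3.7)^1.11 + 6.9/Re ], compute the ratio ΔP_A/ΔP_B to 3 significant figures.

ΔP_A/ΔP_B ≈ 11.2

Pipe A: V = Q/A = 0.09833/0.03333 = 2.95 m/s; Re = 4.675e+04; ε/D = 0.000204; Haaland → f = 0.02161; ΔP_A = f(L/D)(ρV²/2) = 1.326e+05 Pa.
Pipe B: V = Q/A = 0.09833/0.03398 = 2.894 m/s; Re = 4.63e+04; ε/D = 8.17e-06; Haaland → f = 0.02109; ΔP_B = f(L/D)(ρV²/2) = 1.186e+04 Pa.
ΔP_A/ΔP_B = 1.326e+05/1.186e+04 = 11.2.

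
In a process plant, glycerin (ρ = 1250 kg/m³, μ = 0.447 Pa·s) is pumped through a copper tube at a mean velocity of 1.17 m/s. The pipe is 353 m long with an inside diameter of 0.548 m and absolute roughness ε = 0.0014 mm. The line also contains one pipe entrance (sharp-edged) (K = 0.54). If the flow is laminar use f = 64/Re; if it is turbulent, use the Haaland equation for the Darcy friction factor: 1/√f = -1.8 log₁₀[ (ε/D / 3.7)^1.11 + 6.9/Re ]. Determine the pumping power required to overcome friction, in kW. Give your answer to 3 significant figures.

Reynolds number Re = ρVD/μ = 1250 · 1.17 · 0.548 / 0.447 = 1793.
Re < 2300 → laminar flow, so f = 64/Re = 64/1793 = 0.0357 (the turbulent correlation is not needed).
Total minor-loss coefficient ΣK = 1·0.54 = 0.54.
ΔP = [f·L/D + ΣK]·(ρV²/2) = [0.0357·353/0.548 + 0.54]·(1250·1.17²/2) = [22.99 + 0.54]·855.6 = 2.013e+04 Pa.
Q = V·A = 1.17·0.2359 = 0.276 m³/s.
Pumping power P = QΔP = 0.276·2.013e+04 = 5556 W = 5.56 kW.

P ≈ 5.56 kW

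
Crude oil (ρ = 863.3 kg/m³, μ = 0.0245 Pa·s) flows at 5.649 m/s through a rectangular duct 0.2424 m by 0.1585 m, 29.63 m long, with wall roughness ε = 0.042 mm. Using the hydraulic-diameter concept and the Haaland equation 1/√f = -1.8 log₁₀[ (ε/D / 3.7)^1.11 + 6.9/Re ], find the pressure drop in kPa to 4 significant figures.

ΔP ≈ 48.10 kPa

Hydraulic diameter D_h = 4A/P = 4·(0.2424·0.1585)/(2·(0.2424+0.1585)) = 0.1537/0.8018 = 0.1917 m.
Re = ρVD_h/μ = 863.3·5.649·0.1917/0.0245 = 3.815e+04.
ε/D_h = 4.2e-05/0.1917 = 0.000219; Haaland gives 1/√f = -1.8 log₁₀[2.03e-05+0.000181] = 6.654, so f = 0.02259.
ΔP = f(L/D_h)(ρV²/2) = 0.02259·29.63/0.1917·1.377e+04 = 4.81e+04 Pa.
ΔP = 48.10 kPa.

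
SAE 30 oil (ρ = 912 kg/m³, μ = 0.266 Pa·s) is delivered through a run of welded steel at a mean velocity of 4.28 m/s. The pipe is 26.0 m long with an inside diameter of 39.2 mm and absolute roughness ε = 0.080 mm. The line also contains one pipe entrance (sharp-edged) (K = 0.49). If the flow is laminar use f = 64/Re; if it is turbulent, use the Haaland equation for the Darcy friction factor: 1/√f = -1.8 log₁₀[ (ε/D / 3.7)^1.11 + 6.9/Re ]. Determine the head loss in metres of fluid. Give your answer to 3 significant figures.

Reynolds number Re = ρVD/μ = 912 · 4.28 · 0.0392 / 0.266 = 575.2.
Re < 2300 → laminar flow, so f = 64/Re = 64/575.2 = 0.1113 (the turbulent correlation is not needed).
Total minor-loss coefficient ΣK = 1·0.49 = 0.49.
ΔP = [f·L/D + ΣK]·(ρV²/2) = [0.1113·26/0.0392 + 0.49]·(912·4.28²/2) = [73.79 + 0.49]·8353 = 6.205e+05 Pa.
Head loss h_f = ΔP/(ρg) = 6.205e+05/(912·9.81) = 69.4 m.

h_f ≈ 69.4 m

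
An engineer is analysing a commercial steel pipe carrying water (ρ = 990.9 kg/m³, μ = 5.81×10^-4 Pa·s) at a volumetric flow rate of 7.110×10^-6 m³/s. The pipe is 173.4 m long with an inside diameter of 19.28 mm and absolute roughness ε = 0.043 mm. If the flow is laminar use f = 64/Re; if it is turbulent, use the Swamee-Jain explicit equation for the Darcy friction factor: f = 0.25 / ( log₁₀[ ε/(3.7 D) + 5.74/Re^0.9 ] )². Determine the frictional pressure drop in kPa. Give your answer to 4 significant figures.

ΔP ≈ 0.2112 kPa

Cross-sectional area A = πD²/4 = π(0.01928)²/4 = 0.0002919 m²; mean velocity V = Q/A = 7.11e-06/0.0002919 = 0.02435 m/s.
Reynolds number Re = ρVD/μ = 990.9 · 0.02435 · 0.01928 / 0.000581 = 800.8.
Re < 2300 → laminar flow, so f = 64/Re = 64/800.8 = 0.07992 (the turbulent correlation is not needed).
Darcy-Weisbach: ΔP = f(L/D)(ρV²/2) = 0.07992·(173.4/0.01928)·(990.9·0.02435²/2) = 0.07992·8994·0.2939 = 211.2 Pa.
ΔP = 211.2 Pa = 0.2112 kPa.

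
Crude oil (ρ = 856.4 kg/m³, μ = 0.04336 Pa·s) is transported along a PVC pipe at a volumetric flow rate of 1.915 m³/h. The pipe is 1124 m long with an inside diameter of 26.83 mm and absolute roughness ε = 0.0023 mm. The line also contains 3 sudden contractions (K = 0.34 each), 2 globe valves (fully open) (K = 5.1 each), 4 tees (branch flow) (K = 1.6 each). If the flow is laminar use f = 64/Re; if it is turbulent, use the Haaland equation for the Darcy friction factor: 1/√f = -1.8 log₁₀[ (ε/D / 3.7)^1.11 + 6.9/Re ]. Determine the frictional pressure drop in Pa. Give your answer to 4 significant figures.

ΔP ≈ 2045000 Pa

Q = 1.915 m³/h = 1.915/3600 = 0.0005319 m³/s.
Cross-sectional area A = πD²/4 = π(0.02683)²/4 = 0.0005654 m²; mean velocity V = Q/A = 0.0005319/0.0005654 = 0.9409 m/s.
Reynolds number Re = ρVD/μ = 856.4 · 0.9409 · 0.02683 / 0.0434 = 498.6.
Re < 2300 → laminar flow, so f = 64/Re = 64/498.6 = 0.1284 (the turbulent correlation is not needed).
Total minor-loss coefficient ΣK = 3·0.34 + 2·5.1 + 4·1.6 = 17.6.
ΔP = [f·L/D + ΣK]·(ρV²/2) = [0.1284·1124/0.02683 + 17.6]·(856.4·0.9409²/2) = [5378 + 17.6]·379.1 = 2.045e+06 Pa.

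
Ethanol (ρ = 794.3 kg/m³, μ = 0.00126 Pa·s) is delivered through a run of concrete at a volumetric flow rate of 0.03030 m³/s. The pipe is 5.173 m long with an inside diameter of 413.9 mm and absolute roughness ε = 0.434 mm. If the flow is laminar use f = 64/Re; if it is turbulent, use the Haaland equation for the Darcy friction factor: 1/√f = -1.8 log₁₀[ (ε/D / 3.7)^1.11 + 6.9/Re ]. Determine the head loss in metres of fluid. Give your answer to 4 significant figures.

Cross-sectional area A = πD²/4 = π(0.4139)²/4 = 0.1345 m²; mean velocity V = Q/A = 0.0303/0.1345 = 0.2252 m/s.
Reynolds number Re = ρVD/μ = 794.3 · 0.2252 · 0.4139 / 0.00126 = 5.876e+04.
Re > 4000 → turbulent. Relative roughness ε/D = 0.000434/0.4139 = 0.00105. Haaland: 1/√f = -1.8 log₁₀[(0.00105/3.7)^1.11 + 6.9/5.876e+04] = -1.8 log₁₀[0.000115 + 0.000117] = 6.539, so f = 0.02338.
Darcy-Weisbach: ΔP = f(L/D)(ρV²/2) = 0.02338·(5.173/0.4139)·(794.3·0.2252²/2) = 0.02338·12.5·20.14 = 5.886 Pa.
Head loss h_f = ΔP/(ρg) = 5.886/(794.3·9.81) = 7.554×10^-4 m.

h_f ≈ 7.554×10^-4 m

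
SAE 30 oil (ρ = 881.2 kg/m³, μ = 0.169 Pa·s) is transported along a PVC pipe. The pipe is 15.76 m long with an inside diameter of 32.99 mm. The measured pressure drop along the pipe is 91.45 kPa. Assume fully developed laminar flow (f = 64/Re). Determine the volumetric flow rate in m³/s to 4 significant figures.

For laminar flow, f = 64/Re with Re = ρVD/μ, so Darcy-Weisbach reduces to ΔP = 32μLV/D². Solving for V: V = ΔP·D²/(32μL) = 9.145e+04·(0.03299)²/(32·0.169·15.76) = 1.168 m/s.
Check: Re = ρVD/μ = 881.2·1.168·0.03299/0.169 = 200.9 < 2300, so the laminar assumption holds.
Q = V·A = 1.168·(π/4·0.03299²) = 0.0009982 m³/s = 9.982×10^-4 m³/s.

Q ≈ 9.982×10^-4 m³/s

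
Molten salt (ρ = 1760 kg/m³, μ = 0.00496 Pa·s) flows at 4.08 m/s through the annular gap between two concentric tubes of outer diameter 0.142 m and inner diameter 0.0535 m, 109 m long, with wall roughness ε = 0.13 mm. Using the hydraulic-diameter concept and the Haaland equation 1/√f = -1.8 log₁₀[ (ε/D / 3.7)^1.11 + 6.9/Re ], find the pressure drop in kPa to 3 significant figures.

ΔP ≈ 417 kPa

Hydraulic diameter D_h = 4A/P = D_o - D_i = 0.142 - 0.0535 = 0.0885 m.
Re = ρVD_h/μ = 1760·4.08·0.0885/0.00496 = 1.281e+05.
ε/D_h = 0.00013/0.0885 = 0.00147; Haaland gives 1/√f = -1.8 log₁₀[0.000168+5.39e-05] = 6.578, so f = 0.02311.
ΔP = f(L/D_h)(ρV²/2) = 0.02311·109/0.0885·1.465e+04 = 4.17e+05 Pa.
ΔP = 417 kPa.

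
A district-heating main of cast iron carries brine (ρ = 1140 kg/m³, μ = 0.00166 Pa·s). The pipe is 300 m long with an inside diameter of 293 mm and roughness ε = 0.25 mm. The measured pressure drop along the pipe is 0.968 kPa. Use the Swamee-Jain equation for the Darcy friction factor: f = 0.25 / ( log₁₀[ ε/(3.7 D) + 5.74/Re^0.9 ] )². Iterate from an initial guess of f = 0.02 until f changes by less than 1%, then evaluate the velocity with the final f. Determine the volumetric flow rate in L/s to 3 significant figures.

Rearranging Darcy-Weisbach: V = √(2·ΔP·D/(f·L·ρ)). With ε/D = 0.00025/0.293 = 0.000853, iterate starting from f = 0.02:
  f = 0.02 → V = √(2·968·0.293/(0.02·300·1140)) = 0.288 m/s; Re = ρVD/μ = 5.795e+04; f → 0.02327
  f = 0.02327 → V = 0.267 m/s; Re = 5.373e+04; f → 0.02351
  f = 0.02351 → V = 0.2656 m/s; Re = 5.345e+04; f → 0.02352
Converged (Δf/f < 1%). With the final f = 0.02352: V = √(2·968·0.293/(0.02352·300·1140)) = 0.2655 m/s.
Q = V·A = 0.2655·(π/4·0.293²) = 0.0179 m³/s = 17.9 L/s.

Q ≈ 17.9 L/s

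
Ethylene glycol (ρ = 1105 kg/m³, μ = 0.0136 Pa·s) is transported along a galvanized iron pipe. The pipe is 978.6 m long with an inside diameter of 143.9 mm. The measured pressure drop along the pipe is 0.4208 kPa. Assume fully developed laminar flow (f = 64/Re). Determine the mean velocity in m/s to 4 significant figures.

V ≈ 0.02046 m/s

For laminar flow, f = 64/Re with Re = ρVD/μ, so Darcy-Weisbach reduces to ΔP = 32μLV/D². Solving for V: V = ΔP·D²/(32μL) = 420.8·(0.1439)²/(32·0.0136·978.6) = 0.02046 m/s.
Check: Re = ρVD/μ = 1105·0.02046·0.1439/0.0136 = 239.2 < 2300, so the laminar assumption holds.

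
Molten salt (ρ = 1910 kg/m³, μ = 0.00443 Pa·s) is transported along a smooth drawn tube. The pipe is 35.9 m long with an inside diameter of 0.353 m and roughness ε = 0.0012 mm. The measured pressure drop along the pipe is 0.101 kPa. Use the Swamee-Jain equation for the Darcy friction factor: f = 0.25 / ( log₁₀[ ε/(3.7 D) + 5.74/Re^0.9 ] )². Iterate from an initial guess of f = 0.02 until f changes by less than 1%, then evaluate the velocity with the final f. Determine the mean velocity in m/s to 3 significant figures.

Rearranging Darcy-Weisbach: V = √(2·ΔP·D/(f·L·ρ)). With ε/D = 1.2e-06/0.353 = 3.4e-06, iterate starting from f = 0.02:
  f = 0.02 → V = √(2·101·0.353/(0.02·35.9·1910)) = 0.228 m/s; Re = ρVD/μ = 3.47e+04; f → 0.02259
  f = 0.02259 → V = 0.2145 m/s; Re = 3.265e+04; f → 0.02292
  f = 0.02292 → V = 0.213 m/s; Re = 3.242e+04; f → 0.02296
Converged (Δf/f < 1%). With the final f = 0.02296: V = √(2·101·0.353/(0.02296·35.9·1910)) = 0.2128 m/s.

V ≈ 0.213 m/s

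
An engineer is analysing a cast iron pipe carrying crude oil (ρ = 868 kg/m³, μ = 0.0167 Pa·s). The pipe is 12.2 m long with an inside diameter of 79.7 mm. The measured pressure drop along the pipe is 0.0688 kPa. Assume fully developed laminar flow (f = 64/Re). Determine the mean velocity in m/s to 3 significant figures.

For laminar flow, f = 64/Re with Re = ρVD/μ, so Darcy-Weisbach reduces to ΔP = 32μLV/D². Solving for V: V = ΔP·D²/(32μL) = 68.8·(0.0797)²/(32·0.0167·12.2) = 0.06703 m/s.
Check: Re = ρVD/μ = 868·0.06703·0.0797/0.0167 = 277.7 < 2300, so the laminar assumption holds.

V ≈ 0.0670 m/s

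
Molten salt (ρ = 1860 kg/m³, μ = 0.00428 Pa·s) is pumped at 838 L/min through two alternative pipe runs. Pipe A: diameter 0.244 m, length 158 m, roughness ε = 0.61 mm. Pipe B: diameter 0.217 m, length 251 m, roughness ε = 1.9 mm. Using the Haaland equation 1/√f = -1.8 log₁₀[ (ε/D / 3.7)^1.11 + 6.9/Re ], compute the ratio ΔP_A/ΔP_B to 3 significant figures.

Pipe A: V = Q/A = 0.01397/0.04676 = 0.2987 m/s; Re = 3.167e+04; ε/D = 0.0025; Haaland → f = 0.02863; ΔP_A = f(L/D)(ρV²/2) = 1538 Pa.
Pipe B: V = Q/A = 0.01397/0.03698 = 0.3776 m/s; Re = 3.561e+04; ε/D = 0.00876; Haaland → f = 0.03798; ΔP_B = f(L/D)(ρV²/2) = 5827 Pa.
ΔP_A/ΔP_B = 1538/5827 = 0.264.

ΔP_A/ΔP_B ≈ 0.264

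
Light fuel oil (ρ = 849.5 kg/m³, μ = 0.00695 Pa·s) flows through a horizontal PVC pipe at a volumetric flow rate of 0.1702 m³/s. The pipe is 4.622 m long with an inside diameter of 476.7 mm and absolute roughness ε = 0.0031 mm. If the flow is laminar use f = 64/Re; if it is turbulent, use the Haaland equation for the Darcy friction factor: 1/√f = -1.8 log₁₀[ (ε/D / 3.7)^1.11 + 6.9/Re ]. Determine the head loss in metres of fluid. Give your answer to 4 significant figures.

Cross-sectional area A = πD²/4 = π(0.4767)²/4 = 0.1785 m²; mean velocity V = Q/A = 0.1702/0.1785 = 0.9536 m/s.
Reynolds number Re = ρVD/μ = 849.5 · 0.9536 · 0.4767 / 0.00695 = 5.557e+04.
Re > 4000 → turbulent. Relative roughness ε/D = 3.1e-06/0.4767 = 6.5e-06. Haaland: 1/√f = -1.8 log₁₀[(6.5e-06/3.7)^1.11 + 6.9/5.557e+04] = -1.8 log₁₀[4.09e-07 + 0.000124] = 7.028, so f = 0.02025.
Darcy-Weisbach: ΔP = f(L/D)(ρV²/2) = 0.02025·(4.622/0.4767)·(849.5·0.9536²/2) = 0.02025·9.696·386.3 = 75.82 Pa.
Head loss h_f = ΔP/(ρg) = 75.82/(849.5·9.81) = 0.009098 m.

h_f ≈ 0.009098 m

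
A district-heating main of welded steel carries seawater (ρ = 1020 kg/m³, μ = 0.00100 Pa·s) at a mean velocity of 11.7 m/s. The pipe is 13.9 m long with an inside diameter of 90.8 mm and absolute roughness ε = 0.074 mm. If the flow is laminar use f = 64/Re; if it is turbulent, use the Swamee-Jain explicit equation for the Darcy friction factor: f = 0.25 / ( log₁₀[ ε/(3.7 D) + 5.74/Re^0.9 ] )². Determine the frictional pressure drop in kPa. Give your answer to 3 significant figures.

ΔP ≈ 204 kPa

Reynolds number Re = ρVD/μ = 1020 · 11.7 · 0.0908 / 0.001 = 1.084e+06.
Re > 4000 → turbulent. Relative roughness ε/D = 7.4e-05/0.0908 = 0.000815. Swamee-Jain: f = 0.25/(log₁₀[0.000815/3.7 + 5.74/1.084e+06^0.9])² = 0.25/(log₁₀[0.00022 + 2.13e-05])² = 0.25/(-3.617)² = 0.01911.
Darcy-Weisbach: ΔP = f(L/D)(ρV²/2) = 0.01911·(13.9/0.0908)·(1020·11.7²/2) = 0.01911·153.1·6.981e+04 = 2.042e+05 Pa.
ΔP = 2.042e+05 Pa = 204 kPa.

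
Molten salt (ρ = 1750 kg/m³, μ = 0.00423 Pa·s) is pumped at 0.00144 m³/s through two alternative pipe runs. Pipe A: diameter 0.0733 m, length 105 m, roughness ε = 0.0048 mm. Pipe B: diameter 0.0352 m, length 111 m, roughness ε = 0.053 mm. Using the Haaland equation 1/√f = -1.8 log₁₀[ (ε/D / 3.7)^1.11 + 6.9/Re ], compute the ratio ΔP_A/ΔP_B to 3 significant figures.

ΔP_A/ΔP_B ≈ 0.0263

Pipe A: V = Q/A = 0.00144/0.00422 = 0.3412 m/s; Re = 1.035e+04; ε/D = 6.55e-05; Haaland → f = 0.03066; ΔP_A = f(L/D)(ρV²/2) = 4476 Pa.
Pipe B: V = Q/A = 0.00144/0.0009731 = 1.48 m/s; Re = 2.155e+04; ε/D = 0.00151; Haaland → f = 0.02821; ΔP_B = f(L/D)(ρV²/2) = 1.705e+05 Pa.
ΔP_A/ΔP_B = 4476/1.705e+05 = 0.0263.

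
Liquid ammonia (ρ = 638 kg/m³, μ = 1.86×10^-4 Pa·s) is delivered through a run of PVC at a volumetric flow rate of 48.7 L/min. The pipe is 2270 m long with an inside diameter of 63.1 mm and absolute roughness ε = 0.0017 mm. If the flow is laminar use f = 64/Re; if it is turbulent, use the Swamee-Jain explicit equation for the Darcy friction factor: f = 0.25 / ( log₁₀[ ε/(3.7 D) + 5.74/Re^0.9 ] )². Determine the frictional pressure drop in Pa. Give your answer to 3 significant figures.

ΔP ≈ 15700 Pa

Q = 48.7 L/min = 48.7/60000 = 0.0008117 m³/s.
Cross-sectional area A = πD²/4 = π(0.0631)²/4 = 0.003127 m²; mean velocity V = Q/A = 0.0008117/0.003127 = 0.2596 m/s.
Reynolds number Re = ρVD/μ = 638 · 0.2596 · 0.0631 / 0.000186 = 5.618e+04.
Re > 4000 → turbulent. Relative roughness ε/D = 1.7e-06/0.0631 = 2.69e-05. Swamee-Jain: f = 0.25/(log₁₀[2.69e-05/3.7 + 5.74/5.618e+04^0.9])² = 0.25/(log₁₀[7.28e-06 + 0.000305])² = 0.25/(-3.505)² = 0.02034.
Darcy-Weisbach: ΔP = f(L/D)(ρV²/2) = 0.02034·(2270/0.0631)·(638·0.2596²/2) = 0.02034·3.597e+04·21.49 = 1.573e+04 Pa.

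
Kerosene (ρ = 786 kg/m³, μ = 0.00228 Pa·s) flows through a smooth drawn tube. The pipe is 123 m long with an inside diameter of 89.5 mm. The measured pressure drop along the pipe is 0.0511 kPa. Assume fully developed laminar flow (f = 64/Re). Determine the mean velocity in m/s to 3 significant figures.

V ≈ 0.0456 m/s

For laminar flow, f = 64/Re with Re = ρVD/μ, so Darcy-Weisbach reduces to ΔP = 32μLV/D². Solving for V: V = ΔP·D²/(32μL) = 51.1·(0.0895)²/(32·0.00228·123) = 0.04561 m/s.
Check: Re = ρVD/μ = 786·0.04561·0.0895/0.00228 = 1407 < 2300, so the laminar assumption holds.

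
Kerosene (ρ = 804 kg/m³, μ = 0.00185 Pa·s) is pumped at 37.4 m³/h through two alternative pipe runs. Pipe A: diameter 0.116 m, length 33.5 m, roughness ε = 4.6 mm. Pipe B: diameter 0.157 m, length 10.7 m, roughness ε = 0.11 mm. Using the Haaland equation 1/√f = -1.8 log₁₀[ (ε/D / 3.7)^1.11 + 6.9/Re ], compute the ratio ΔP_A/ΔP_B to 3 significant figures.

Pipe A: V = Q/A = 0.01039/0.01057 = 0.983 m/s; Re = 4.956e+04; ε/D = 0.0397; Haaland → f = 0.0651; ΔP_A = f(L/D)(ρV²/2) = 7303 Pa.
Pipe B: V = Q/A = 0.01039/0.01936 = 0.5366 m/s; Re = 3.662e+04; ε/D = 0.000701; Haaland → f = 0.02406; ΔP_B = f(L/D)(ρV²/2) = 189.9 Pa.
ΔP_A/ΔP_B = 7303/189.9 = 38.5.

ΔP_A/ΔP_B ≈ 38.5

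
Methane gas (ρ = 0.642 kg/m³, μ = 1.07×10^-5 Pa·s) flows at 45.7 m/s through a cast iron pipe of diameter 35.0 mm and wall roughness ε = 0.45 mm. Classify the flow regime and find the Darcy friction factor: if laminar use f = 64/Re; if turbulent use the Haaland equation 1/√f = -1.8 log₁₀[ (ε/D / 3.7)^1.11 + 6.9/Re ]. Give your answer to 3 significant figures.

f ≈ 0.0419

Re = ρVD/μ = 0.642·45.7·0.035/1.07e-05 = 9.597e+04.
Re > 4000 → turbulent. ε/D = 0.00045/0.035 = 0.0129; Haaland: 1/√f = -1.8 log₁₀[0.00186 + 7.19e-05] = 4.884, so f = 0.04193.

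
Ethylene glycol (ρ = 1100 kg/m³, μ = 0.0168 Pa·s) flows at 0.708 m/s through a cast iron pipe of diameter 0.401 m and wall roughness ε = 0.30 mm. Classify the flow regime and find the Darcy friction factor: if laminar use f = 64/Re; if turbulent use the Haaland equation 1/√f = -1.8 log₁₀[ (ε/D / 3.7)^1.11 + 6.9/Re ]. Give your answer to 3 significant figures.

f ≈ 0.0276

Re = ρVD/μ = 1100·0.708·0.401/0.0168 = 1.859e+04.
Re > 4000 → turbulent. ε/D = 0.0003/0.401 = 0.000748; Haaland: 1/√f = -1.8 log₁₀[7.93e-05 + 0.000371] = 6.023, so f = 0.02756.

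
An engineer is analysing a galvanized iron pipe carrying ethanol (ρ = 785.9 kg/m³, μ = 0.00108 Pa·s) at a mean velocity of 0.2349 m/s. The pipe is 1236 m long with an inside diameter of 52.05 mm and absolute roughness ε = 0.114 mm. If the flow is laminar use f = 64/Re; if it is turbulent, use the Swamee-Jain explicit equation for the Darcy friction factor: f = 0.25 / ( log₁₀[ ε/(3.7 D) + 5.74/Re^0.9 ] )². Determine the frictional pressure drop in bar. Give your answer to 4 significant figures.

Reynolds number Re = ρVD/μ = 785.9 · 0.2349 · 0.05205 / 0.00108 = 8897.
Re > 4000 → turbulent. Relative roughness ε/D = 0.000114/0.05205 = 0.00219. Swamee-Jain: f = 0.25/(log₁₀[0.00219/3.7 + 5.74/8897^0.9])² = 0.25/(log₁₀[0.000592 + 0.0016])² = 0.25/(-2.659)² = 0.03536.
Darcy-Weisbach: ΔP = f(L/D)(ρV²/2) = 0.03536·(1236/0.05205)·(785.9·0.2349²/2) = 0.03536·2.375e+04·21.68 = 1.821e+04 Pa.
ΔP = 1.821e+04 Pa = 0.1821 bar.

ΔP ≈ 0.1821 bar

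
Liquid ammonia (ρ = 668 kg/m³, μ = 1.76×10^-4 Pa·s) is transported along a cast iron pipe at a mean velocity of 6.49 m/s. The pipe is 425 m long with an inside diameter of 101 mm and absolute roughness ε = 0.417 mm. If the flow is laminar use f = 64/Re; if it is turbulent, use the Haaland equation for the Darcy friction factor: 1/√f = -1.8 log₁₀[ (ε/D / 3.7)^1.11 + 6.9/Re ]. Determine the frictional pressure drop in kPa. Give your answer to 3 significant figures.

Reynolds number Re = ρVD/μ = 668 · 6.49 · 0.101 / 0.000176 = 2.488e+06.
Re > 4000 → turbulent. Relative roughness ε/D = 0.000417/0.101 = 0.00413. Haaland: 1/√f = -1.8 log₁₀[(0.00413/3.7)^1.11 + 6.9/2.488e+06] = -1.8 log₁₀[0.000528 + 2.77e-06] = 5.895, so f = 0.02878.
Darcy-Weisbach: ΔP = f(L/D)(ρV²/2) = 0.02878·(425/0.101)·(668·6.49²/2) = 0.02878·4208·1.407e+04 = 1.704e+06 Pa.
ΔP = 1.704e+06 Pa = 1700 kPa.

ΔP ≈ 1700 kPa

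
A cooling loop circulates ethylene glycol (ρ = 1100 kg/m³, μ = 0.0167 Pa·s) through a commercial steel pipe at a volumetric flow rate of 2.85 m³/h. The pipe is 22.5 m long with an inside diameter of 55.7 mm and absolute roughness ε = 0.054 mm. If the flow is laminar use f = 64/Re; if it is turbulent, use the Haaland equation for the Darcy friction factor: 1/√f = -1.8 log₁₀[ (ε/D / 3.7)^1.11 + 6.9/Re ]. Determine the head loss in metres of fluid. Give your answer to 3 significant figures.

h_f ≈ 0.117 m

Q = 2.85 m³/h = 2.85/3600 = 0.0007917 m³/s.
Cross-sectional area A = πD²/4 = π(0.0557)²/4 = 0.002437 m²; mean velocity V = Q/A = 0.0007917/0.002437 = 0.3249 m/s.
Reynolds number Re = ρVD/μ = 1100 · 0.3249 · 0.0557 / 0.0167 = 1192.
Re < 2300 → laminar flow, so f = 64/Re = 64/1192 = 0.05369 (the turbulent correlation is not needed).
Darcy-Weisbach: ΔP = f(L/D)(ρV²/2) = 0.05369·(22.5/0.0557)·(1100·0.3249²/2) = 0.05369·403.9·58.06 = 1259 Pa.
Head loss h_f = ΔP/(ρg) = 1259/(1100·9.81) = 0.117 m.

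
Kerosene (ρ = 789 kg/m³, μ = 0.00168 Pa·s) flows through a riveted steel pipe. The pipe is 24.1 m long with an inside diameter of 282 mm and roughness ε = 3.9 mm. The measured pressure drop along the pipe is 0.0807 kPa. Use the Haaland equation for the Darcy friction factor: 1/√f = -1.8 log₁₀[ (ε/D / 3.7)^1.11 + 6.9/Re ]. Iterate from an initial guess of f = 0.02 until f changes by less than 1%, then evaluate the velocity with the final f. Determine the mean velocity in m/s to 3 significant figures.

V ≈ 0.233 m/s

Rearranging Darcy-Weisbach: V = √(2·ΔP·D/(f·L·ρ)). With ε/D = 0.0039/0.282 = 0.0138, iterate starting from f = 0.02:
  f = 0.02 → V = √(2·80.7·0.282/(0.02·24.1·789)) = 0.346 m/s; Re = ρVD/μ = 4.582e+04; f → 0.04352
  f = 0.04352 → V = 0.2345 m/s; Re = 3.106e+04; f → 0.04398
  f = 0.04398 → V = 0.2333 m/s; Re = 3.09e+04; f → 0.04399
Converged (Δf/f < 1%). With the final f = 0.04399: V = √(2·80.7·0.282/(0.04399·24.1·789)) = 0.2333 m/s.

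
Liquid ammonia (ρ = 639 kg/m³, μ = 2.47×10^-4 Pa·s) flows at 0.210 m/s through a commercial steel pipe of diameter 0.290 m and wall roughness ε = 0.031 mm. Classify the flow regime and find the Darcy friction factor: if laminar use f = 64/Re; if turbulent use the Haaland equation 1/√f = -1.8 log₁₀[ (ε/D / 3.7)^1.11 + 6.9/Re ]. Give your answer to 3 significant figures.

Re = ρVD/μ = 639·0.21·0.29/0.000247 = 1.576e+05.
Re > 4000 → turbulent. ε/D = 3.1e-05/0.29 = 0.000107; Haaland: 1/√f = -1.8 log₁₀[9.15e-06 + 4.38e-05] = 7.697, so f = 0.01688.

f ≈ 0.0169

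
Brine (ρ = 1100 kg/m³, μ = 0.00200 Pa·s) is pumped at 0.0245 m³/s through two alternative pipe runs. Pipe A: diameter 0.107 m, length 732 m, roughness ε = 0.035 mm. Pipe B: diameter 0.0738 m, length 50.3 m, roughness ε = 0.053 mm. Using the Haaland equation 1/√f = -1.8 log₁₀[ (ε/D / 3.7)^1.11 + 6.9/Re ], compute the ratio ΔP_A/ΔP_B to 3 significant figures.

Pipe A: V = Q/A = 0.0245/0.008992 = 2.725 m/s; Re = 1.603e+05; ε/D = 0.000327; Haaland → f = 0.01812; ΔP_A = f(L/D)(ρV²/2) = 5.062e+05 Pa.
Pipe B: V = Q/A = 0.0245/0.004278 = 5.727 m/s; Re = 2.325e+05; ε/D = 0.000718; Haaland → f = 0.01952; ΔP_B = f(L/D)(ρV²/2) = 2.4e+05 Pa.
ΔP_A/ΔP_B = 5.062e+05/2.4e+05 = 2.11.

ΔP_A/ΔP_B ≈ 2.11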